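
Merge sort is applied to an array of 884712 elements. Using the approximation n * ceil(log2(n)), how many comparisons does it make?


Merge sort divides the array into halves recursively.
Number of levels = ceil(log2(884712)) = 20
At each level, approximately n = 884712 comparisons are needed for merging.
Total comparisons ~ n * ceil(log2(n)) = 884712 * 20 = 17694240


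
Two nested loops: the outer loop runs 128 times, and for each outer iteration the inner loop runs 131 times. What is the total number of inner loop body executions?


Outer loop: 128 iterations
Inner loop: 131 iterations per outer iteration
Total = 128 * 131 = 16768


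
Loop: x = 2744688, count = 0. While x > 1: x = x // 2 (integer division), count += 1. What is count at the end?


The variable x halves each step:
x = 2744688 -> 1372344 -> 686172 -> 343086 -> 171543 -> 85771 -> 42885 -> 21442 -> 10721 -> 5360 -> 2680 -> 1340 -> 670 -> 335 -> 167 -> 83 -> 41 -> 20 -> 10 -> 5 -> 2 -> 1
Number of halvings = floor(log2(2744688)) = 21


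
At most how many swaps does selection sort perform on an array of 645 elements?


Each of the 644 passes places one element in its final position.
Pass 1: swap minimum into position 0
Pass 2: swap minimum of remaining into position 1
...
Pass 644: last two elements, one swap
Maximum swaps = 645 - 1 = 644


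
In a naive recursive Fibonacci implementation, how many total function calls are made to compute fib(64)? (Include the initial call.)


Let C(m) = total calls to evaluate fib(m). Then C(0)=C(1)=1, and
C(m) = 1 + C(m-1) + C(m-2) for m >= 2.
Build the table (each entry = 1 + previous two):
  C(0) = 1
  C(1) = 1
  C(2) = 1 + 1 + 1 = 3
  C(3) = 1 + 3 + 1 = 5
  C(4) = 1 + 5 + 3 = 9
  C(5) = 1 + 9 + 5 = 15
  C(6) = 1 + 15 + 9 = 25
  C(7) = 1 + 25 + 15 = 41
  C(8) = 1 + 41 + 25 = 67
  C(9) = 1 + 67 + 41 = 109
  C(10) = 1 + 109 + 67 = 177
  C(11) = 1 + 177 + 109 = 287
  C(12) = 1 + 287 + 177 = 465
  C(13) = 1 + 465 + 287 = 753
  C(14) = 1 + 753 + 465 = 1219
  C(15) = 1 + 1219 + 753 = 1973
  C(16) = 1 + 1973 + 1219 = 3193
  C(17) = 1 + 3193 + 1973 = 5167
  C(18) = 1 + 5167 + 3193 = 8361
  C(19) = 1 + 8361 + 5167 = 13529
  C(20) = 1 + 13529 + 8361 = 21891
  C(21) = 1 + 21891 + 13529 = 35421
  C(22) = 1 + 35421 + 21891 = 57313
  C(23) = 1 + 57313 + 35421 = 92735
  C(24) = 1 + 92735 + 57313 = 150049
  C(25) = 1 + 150049 + 92735 = 242785
  C(26) = 1 + 242785 + 150049 = 392835
  C(27) = 1 + 392835 + 242785 = 635621
  C(28) = 1 + 635621 + 392835 = 1028457
  C(29) = 1 + 1028457 + 635621 = 1664079
  C(30) = 1 + 1664079 + 1028457 = 2692537
  C(31) = 1 + 2692537 + 1664079 = 4356617
  C(32) = 1 + 4356617 + 2692537 = 7049155
  C(33) = 1 + 7049155 + 4356617 = 11405773
  C(34) = 1 + 11405773 + 7049155 = 18454929
  C(35) = 1 + 18454929 + 11405773 = 29860703
  C(36) = 1 + 29860703 + 18454929 = 48315633
  C(37) = 1 + 48315633 + 29860703 = 78176337
  C(38) = 1 + 78176337 + 48315633 = 126491971
  C(39) = 1 + 126491971 + 78176337 = 204668309
  C(40) = 1 + 204668309 + 126491971 = 331160281
  C(41) = 1 + 331160281 + 204668309 = 535828591
  C(42) = 1 + 535828591 + 331160281 = 866988873
  C(43) = 1 + 866988873 + 535828591 = 1402817465
  C(44) = 1 + 1402817465 + 866988873 = 2269806339
  C(45) = 1 + 2269806339 + 1402817465 = 3672623805
  C(46) = 1 + 3672623805 + 2269806339 = 5942430145
  C(47) = 1 + 5942430145 + 3672623805 = 9615053951
  C(48) = 1 + 9615053951 + 5942430145 = 15557484097
  C(49) = 1 + 15557484097 + 9615053951 = 25172538049
  C(50) = 1 + 25172538049 + 15557484097 = 40730022147
  C(51) = 1 + 40730022147 + 25172538049 = 65902560197
  C(52) = 1 + 65902560197 + 40730022147 = 106632582345
  C(53) = 1 + 106632582345 + 65902560197 = 172535142543
  C(54) = 1 + 172535142543 + 106632582345 = 279167724889
  C(55) = 1 + 279167724889 + 172535142543 = 451702867433
  C(56) = 1 + 451702867433 + 279167724889 = 730870592323
  C(57) = 1 + 730870592323 + 451702867433 = 1182573459757
  C(58) = 1 + 1182573459757 + 730870592323 = 1913444052081
  C(59) = 1 + 1913444052081 + 1182573459757 = 3096017511839
  C(60) = 1 + 3096017511839 + 1913444052081 = 5009461563921
  C(61) = 1 + 5009461563921 + 3096017511839 = 8105479075761
  C(62) = 1 + 8105479075761 + 5009461563921 = 13114940639683
  C(63) = 1 + 13114940639683 + 8105479075761 = 21220419715445
  C(64) = 1 + 21220419715445 + 13114940639683 = 34335360355129
Total calls for fib(64) = 34335360355129


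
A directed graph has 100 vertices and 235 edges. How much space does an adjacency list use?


Adjacency list: one list head per vertex + one entry per edge
Vertex heads: 100
Edge entries: 235
Total = 100 + 235 = 335


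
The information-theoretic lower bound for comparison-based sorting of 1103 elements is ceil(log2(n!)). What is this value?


A binary decision tree of height h has at most 2^h leaves and needs at least n! of them, so h >= ceil(log2(n!)).
1103! is far too large to multiply out, so use Stirling's series:
  ln(n!) ~ n ln n - n + (1/2) ln(2 pi n) + 1/(12n)  (error below 1/(360 n^3), negligible here)
  ln(1103) = 7.0057890
  n ln n = 1103 * 7.0057890 = 7727.3853
  (1/2) ln(2 pi * 1103) = (1/2) ln(6930.3534) = 4.4218
  1/(12*1103) = 0.0001
  ln(1103!) ~ 7727.3853 - 1103 + 4.4218 + 0.0001 = 6628.8072
Convert to base 2: log2(1103!) = 6628.8072 / ln 2 = 6628.8072 / 0.69314718 = 9563.3473
ceil(9563.3473) = 9564


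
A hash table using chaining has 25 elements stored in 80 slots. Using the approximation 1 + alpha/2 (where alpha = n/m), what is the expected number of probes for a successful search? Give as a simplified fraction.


Load factor alpha = n/m = 25/80
Expected probes = 1 + alpha/2 = 1 + 25/(2*80)
= 1 + 25/160
= 160/160 + 25/160
= 185/160
Simplify: 37/32


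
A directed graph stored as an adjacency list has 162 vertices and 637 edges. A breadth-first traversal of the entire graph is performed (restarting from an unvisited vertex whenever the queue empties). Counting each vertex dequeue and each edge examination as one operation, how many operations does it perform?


A full BFS traversal dequeues each vertex once and examines each edge once.
Vertex visits: 162
Edge visits: 637
V + E = 162 + 637 = 799


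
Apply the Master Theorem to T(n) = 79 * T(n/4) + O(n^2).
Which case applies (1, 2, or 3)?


The Master Theorem: T(n) = a*T(n/b) + O(n^c)
  a = 79, b = 4, c = 2
log_b(a) = log_4(79) ~ 3.152
Compare b^c with a: 4^2 = 16 < 79, so c < log_b(a).
Since c < log_b(a), Case 1 applies.
T(n) = O(n^(log_4 79)) ~ O(n^3.152)
Master Theorem case = 1


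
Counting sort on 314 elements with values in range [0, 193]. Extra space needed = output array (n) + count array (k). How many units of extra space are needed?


Output array size: 314 (to store sorted result)
Count array size: 194 (one slot per possible value, range 0 to 193)
Total extra space = 314 + 194 = 508


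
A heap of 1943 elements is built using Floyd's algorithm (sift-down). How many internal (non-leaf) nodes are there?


Leaf nodes occupy roughly half the array.
Sift-down is called for each internal node, starting from the last one.
Internal nodes = floor(n/2) = floor(1943/2) = 971


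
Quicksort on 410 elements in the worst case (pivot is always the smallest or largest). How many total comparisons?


In the worst case, each partition step picks the worst pivot:
  Partition 1: 409 comparisons (n-1 elements to compare)
  Partition 2: 408 comparisons
  Partition 3: 407 comparisons
  Partition 4: 406 comparisons
  Partition 5: 405 comparisons
  ...
  Last partition: 0 comparisons
Total = (n-1) + (n-2) + ... + 1 + 0 = n*(n-1)/2
= 410*409/2 = 83845


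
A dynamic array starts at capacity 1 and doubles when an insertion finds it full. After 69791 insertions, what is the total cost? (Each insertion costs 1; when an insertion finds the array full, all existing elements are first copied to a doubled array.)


Insertion cost: 69791 (one per element)
Resizes occur just before inserting elements 2, 3, 5, 9, ...
Elements copied at each resize: 1 + 2 + 4 + 8 + 16 + 32 + 64 + 128 + 256 + 512 + 1024 + 2048 + 4096 + 8192 + 16384 + 32768 + 65536
Sum of copies = 131071 (geometric series: 2^k - 1)
Total = 69791 + 131071 = 200862


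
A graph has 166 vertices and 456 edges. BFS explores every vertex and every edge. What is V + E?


A full BFS traversal dequeues each vertex once and examines each edge once.
Vertex visits: 166
Edge visits: 456
V + E = 166 + 456 = 622


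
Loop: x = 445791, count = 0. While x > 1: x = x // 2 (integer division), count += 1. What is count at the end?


The variable x halves each step:
x = 445791 -> 222895 -> 111447 -> 55723 -> 27861 -> 13930 -> 6965 -> 3482 -> 1741 -> 870 -> 435 -> 217 -> 108 -> 54 -> 27 -> 13 -> 6 -> 3 -> 1
Number of halvings = floor(log2(445791)) = 18


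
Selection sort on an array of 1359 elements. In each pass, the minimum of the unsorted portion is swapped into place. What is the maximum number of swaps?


Selection sort performs one swap per pass:
  Pass 1: find min in positions 0 to 1358, swap with position 0
  Pass 2: find min in positions 1 to 1358, swap with position 1
  Pass 3: find min in positions 2 to 1358, swap with position 2
  Pass 4: find min in positions 3 to 1358, swap with position 3
  Pass 5: find min in positions 4 to 1358, swap with position 4
  ... (1353 more passes)
Total passes (and swaps) = n - 1 = 1359 - 1 = 1358


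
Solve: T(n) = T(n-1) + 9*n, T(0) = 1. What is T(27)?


Expanding the recurrence:
T(27) = T(26) + 9*27
       = T(25) + 9*26 + 9*27
       ...
       = T(0) + 9*(1 + 2 + ... + 27)
       = 1 + 9 * 27*28/2
       = 1 + 9 * 378
       = 1 + 3402 = 3403


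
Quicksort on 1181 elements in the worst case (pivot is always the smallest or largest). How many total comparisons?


In the worst case, each partition step picks the worst pivot:
  Partition 1: 1180 comparisons (n-1 elements to compare)
  Partition 2: 1179 comparisons
  Partition 3: 1178 comparisons
  Partition 4: 1177 comparisons
  Partition 5: 1176 comparisons
  ...
  Last partition: 0 comparisons
Total = (n-1) + (n-2) + ... + 1 + 0 = n*(n-1)/2
= 1181*1180/2 = 696790


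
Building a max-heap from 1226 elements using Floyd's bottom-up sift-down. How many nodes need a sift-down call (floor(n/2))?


In a heap of 1226 elements (0-indexed array):
  Last element index: 1225
  Parent of last element: floor((1225 - 1) / 2) = 612
  Internal nodes: indices 0 to 612
  Count = floor(1226/2) = 613


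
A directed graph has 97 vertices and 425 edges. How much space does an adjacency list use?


Adjacency list: one list head per vertex + one entry per edge
Vertex heads: 97
Edge entries: 425
Total = 97 + 425 = 522


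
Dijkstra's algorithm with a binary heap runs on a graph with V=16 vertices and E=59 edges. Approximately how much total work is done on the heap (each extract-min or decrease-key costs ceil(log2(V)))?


Dijkstra with a binary heap: each vertex is extracted once, each edge may relax once.
Each heap operation costs O(log V).
V + E = 16 + 59 = 75
ceil(log2(16)) = 4 (since 2^3 = 8 < 16 <= 16 = 2^4)
Total heap work = (V+E) * ceil(log2(V)) = 75 * 4 = 300


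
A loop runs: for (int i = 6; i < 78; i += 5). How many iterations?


Loop starts at i = 6, increments by 5, stops when i >= 78.
Number of iterations = ceil((78 - 6) / 5)
= ceil(72 / 5)
= 15


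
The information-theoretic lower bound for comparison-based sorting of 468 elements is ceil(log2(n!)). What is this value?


A binary decision tree of height h has at most 2^h leaves and needs at least n! of them, so h >= ceil(log2(n!)).
468! is far too large to multiply out, so use Stirling's series:
  ln(n!) ~ n ln n - n + (1/2) ln(2 pi n) + 1/(12n)  (error below 1/(360 n^3), negligible here)
  ln(468) = 6.1484683
  n ln n = 468 * 6.1484683 = 2877.4832
  (1/2) ln(2 pi * 468) = (1/2) ln(2940.5307) = 3.9932
  1/(12*468) = 0.0002
  ln(468!) ~ 2877.4832 - 468 + 3.9932 + 0.0002 = 2413.4766
Convert to base 2: log2(468!) = 2413.4766 / ln 2 = 2413.4766 / 0.69314718 = 3481.9107
ceil(3481.9107) = 3482


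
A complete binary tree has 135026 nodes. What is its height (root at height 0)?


In a complete binary tree, level k holds nodes 2^k .. 2^(k+1)-1 (1-indexed).
Height = floor(log2(n)) = floor(log2(135026)) = 17
Check: 2^17 = 131072 <= 135026 < 262144 = 2^18


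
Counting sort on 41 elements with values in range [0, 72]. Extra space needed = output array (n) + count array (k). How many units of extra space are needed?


Output array size: 41 (to store sorted result)
Count array size: 73 (one slot per possible value, range 0 to 72)
Total extra space = 41 + 73 = 114


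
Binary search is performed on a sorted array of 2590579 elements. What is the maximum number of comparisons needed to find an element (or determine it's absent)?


Binary search halves the search space each comparison:
  Step 1: search space = 2590579 -> 1295289
  Step 2: search space = 1295289 -> 647644
  Step 3: search space = 647644 -> 323822
  Step 4: search space = 323822 -> 161911
  Step 5: search space = 161911 -> 80955
  Step 6: search space = 80955 -> 40477
  Step 7: search space = 40477 -> 20238
  Step 8: search space = 20238 -> 10119
  Step 9: search space = 10119 -> 5059
  Step 10: search space = 5059 -> 2529
  Step 11: search space = 2529 -> 1264
  Step 12: search space = 1264 -> 632
  Step 13: search space = 632 -> 316
  Step 14: search space = 316 -> 158
  Step 15: search space = 158 -> 79
  Step 16: search space = 79 -> 39
  Step 17: search space = 39 -> 19
  Step 18: search space = 19 -> 9
  Step 19: search space = 9 -> 4
  Step 20: search space = 4 -> 2
  Step 21: search space = 2 -> 1
  Step 22: search space = 1 (final check)
Maximum comparisons = floor(log2(2590579)) + 1 = 21 + 1 = 22


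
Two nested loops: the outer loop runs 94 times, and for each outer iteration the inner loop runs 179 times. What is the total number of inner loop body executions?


Outer loop: 94 iterations
Inner loop: 179 iterations per outer iteration
Total = 94 * 179 = 16826


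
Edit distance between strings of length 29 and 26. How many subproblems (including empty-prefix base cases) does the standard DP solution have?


The table includes base cases (empty prefixes).
Rows: (m+1) = 30
Columns: (n+1) = 27
Total = 30 * 27 = 810


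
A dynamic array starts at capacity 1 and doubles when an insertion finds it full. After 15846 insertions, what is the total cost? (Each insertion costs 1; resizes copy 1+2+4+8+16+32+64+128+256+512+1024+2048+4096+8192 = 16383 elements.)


Insertion cost: 15846 (one per element)
Resizes occur just before inserting elements 2, 3, 5, 9, ...
Elements copied at each resize: 1 + 2 + 4 + 8 + 16 + 32 + 64 + 128 + 256 + 512 + 1024 + 2048 + 4096 + 8192
Sum of copies = 16383 (geometric series: 2^k - 1)
Total = 15846 + 16383 = 32229


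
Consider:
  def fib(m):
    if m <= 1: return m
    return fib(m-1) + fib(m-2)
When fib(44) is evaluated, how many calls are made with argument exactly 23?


Let N(m) = number of times fib(m) is called while evaluating fib(44).
N(44) = 1 (the initial call).
N(43) = 1 (only fib(44) calls it).
For 1 <= m <= 42: fib(m) is called by fib(m+1) and fib(m+2), so
  N(m) = N(m+1) + N(m+2).
fib(0) is called only by fib(2), so N(0) = N(2).
Walk down from m=44:
  N(44)=1, N(43)=1, N(42)=2, N(41)=3, N(40)=5, N(39)=8, N(38)=13, N(37)=21, N(36)=34, N(35)=55, N(34)=89, N(33)=144, N(32)=233, N(31)=377, N(30)=610, N(29)=987, N(28)=1597, N(27)=2584, N(26)=4181, N(25)=6765, N(24)=10946, N(23)=17711
N(23) = 17711


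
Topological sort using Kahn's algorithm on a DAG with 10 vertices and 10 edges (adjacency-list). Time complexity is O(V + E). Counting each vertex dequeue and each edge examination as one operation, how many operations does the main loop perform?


Kahn's algorithm:
  1. Compute in-degrees: O(V + E)
  2. Process queue: each vertex dequeued once (O(V))
     each edge examined once (O(E))
Total = V + E = 10 + 10 = 20


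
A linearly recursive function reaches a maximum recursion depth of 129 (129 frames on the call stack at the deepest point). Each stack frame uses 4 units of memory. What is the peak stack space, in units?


Maximum recursion depth = 129 frames
Memory per frame = 4 units
Total stack space = depth * frame_size
= 129 * 4 = 516


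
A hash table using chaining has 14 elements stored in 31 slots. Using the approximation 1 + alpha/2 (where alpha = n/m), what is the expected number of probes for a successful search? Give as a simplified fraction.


Load factor alpha = n/m = 14/31
Expected probes = 1 + alpha/2 = 1 + 14/(2*31)
= 1 + 14/62
= 62/62 + 14/62
= 76/62
Simplify: 38/31


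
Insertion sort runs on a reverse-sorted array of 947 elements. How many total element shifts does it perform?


Sum of shifts = 1 + 2 + 3 + ... + 946
= 947 * 946 / 2
= 895862 / 2
= 447931


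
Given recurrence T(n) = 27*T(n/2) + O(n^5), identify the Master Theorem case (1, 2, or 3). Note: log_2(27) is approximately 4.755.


Master Theorem parameters: a=27, b=2, c=5
log_b(a) = 4.755
Compare b^c with a: 2^5 = 32 > 27, so c > log_b(a).
Comparing c=5 vs log_b(a)=4.755:
5 > 4.755 => Case 3
Result: T(n) = O(n^5)
Master Theorem case = 3


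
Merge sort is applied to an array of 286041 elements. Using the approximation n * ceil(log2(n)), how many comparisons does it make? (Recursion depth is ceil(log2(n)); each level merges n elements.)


Merge sort divides the array into halves recursively.
Number of levels = ceil(log2(286041)) = 19
At each level, approximately n = 286041 comparisons are needed for merging.
Total comparisons ~ n * ceil(log2(n)) = 286041 * 19 = 5434779


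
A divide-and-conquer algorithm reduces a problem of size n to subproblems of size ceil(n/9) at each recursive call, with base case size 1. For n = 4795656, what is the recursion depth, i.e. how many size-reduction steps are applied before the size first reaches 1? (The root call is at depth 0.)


Each step divides the size by 9 (rounding up); after k steps the size is ceil(n/9^k), which equals 1 exactly when 9^k >= n.
So the depth is the smallest k with 9^k >= 4795656, i.e. ceil(log_9(4795656)).
9^7 = 4782969 < 4795656 <= 43046721 = 9^8
Recursion depth = 8


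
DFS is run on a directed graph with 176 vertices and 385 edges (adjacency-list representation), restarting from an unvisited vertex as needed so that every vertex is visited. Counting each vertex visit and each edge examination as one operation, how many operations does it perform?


A full DFS traversal processes each vertex exactly once (push/pop on stack).
Each directed edge is examined once.
V = 176, E = 385
V + E = 561


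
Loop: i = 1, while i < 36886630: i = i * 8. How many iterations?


i multiplies by 8 each step:
i = 1 -> 8 -> 64 -> 512 -> 4096 -> 32768 -> 262144 -> 2097152 -> 16777216 -> 134217728 (stop)
Iterations = ceil(log_8(36886630)) = 9


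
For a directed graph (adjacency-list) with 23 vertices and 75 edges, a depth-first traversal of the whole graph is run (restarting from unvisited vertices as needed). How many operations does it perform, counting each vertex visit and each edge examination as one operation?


A full DFS traversal visits each vertex once and examines each edge once.
V = 23
E = 75
Sum = 23 + 75 = 98


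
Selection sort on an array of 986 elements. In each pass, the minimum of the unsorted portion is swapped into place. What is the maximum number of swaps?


Selection sort performs one swap per pass:
  Pass 1: find min in positions 0 to 985, swap with position 0
  Pass 2: find min in positions 1 to 985, swap with position 1
  Pass 3: find min in positions 2 to 985, swap with position 2
  Pass 4: find min in positions 3 to 985, swap with position 3
  Pass 5: find min in positions 4 to 985, swap with position 4
  ... (980 more passes)
Total passes (and swaps) = n - 1 = 986 - 1 = 985


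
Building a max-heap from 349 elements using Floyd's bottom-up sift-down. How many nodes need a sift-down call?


In a heap of 349 elements (0-indexed array):
  Last element index: 348
  Parent of last element: floor((348 - 1) / 2) = 173
  Internal nodes: indices 0 to 173
  Count = floor(349/2) = 174


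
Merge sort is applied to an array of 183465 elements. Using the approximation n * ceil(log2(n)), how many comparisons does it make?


Merge sort divides the array into halves recursively.
Number of levels = ceil(log2(183465)) = 18
At each level, approximately n = 183465 comparisons are needed for merging.
Total comparisons ~ n * ceil(log2(n)) = 183465 * 18 = 3302370


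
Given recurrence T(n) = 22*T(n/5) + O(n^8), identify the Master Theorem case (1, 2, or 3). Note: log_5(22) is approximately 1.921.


Master Theorem parameters: a=22, b=5, c=8
log_b(a) = 1.921
Compare b^c with a: 5^8 = 390625 > 22, so c > log_b(a).
Comparing c=8 vs log_b(a)=1.921:
8 > 1.921 => Case 3
Result: T(n) = O(n^8)
Master Theorem case = 3


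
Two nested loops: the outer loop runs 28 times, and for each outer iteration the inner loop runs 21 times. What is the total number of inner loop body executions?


Outer loop: 28 iterations
Inner loop: 21 iterations per outer iteration
Total = 28 * 21 = 588


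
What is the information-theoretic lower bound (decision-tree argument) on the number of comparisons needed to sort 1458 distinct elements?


A binary decision tree of height h has at most 2^h leaves and needs at least n! of them, so h >= ceil(log2(n!)).
1458! is far too large to multiply out, so use Stirling's series:
  ln(n!) ~ n ln n - n + (1/2) ln(2 pi n) + 1/(12n)  (error below 1/(360 n^3), negligible here)
  ln(1458) = 7.2848209
  n ln n = 1458 * 7.2848209 = 10621.2689
  (1/2) ln(2 pi * 1458) = (1/2) ln(9160.8842) = 4.5613
  1/(12*1458) = 0.0001
  ln(1458!) ~ 10621.2689 - 1458 + 4.5613 + 0.0001 = 9167.8303
Convert to base 2: log2(1458!) = 9167.8303 / ln 2 = 9167.8303 / 0.69314718 = 13226.3833
ceil(13226.3833) = 13227


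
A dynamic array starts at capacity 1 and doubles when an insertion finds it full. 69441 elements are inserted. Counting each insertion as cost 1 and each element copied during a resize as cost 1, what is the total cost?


n = 69441
Insertion costs: 69441
Resizes copy 1, 2, 4, ... up to the largest power of 2 that is <= n-1 = 69440, i.e. 65536.
Copy costs = 1 + 2 + 4 + 8 + 16 + 32 + 64 + 128 + 256 + 512 + 1024 + 2048 + 4096 + 8192 + 16384 + 32768 + 65536 = 131071
Total = 69441 + 131071 = 200512


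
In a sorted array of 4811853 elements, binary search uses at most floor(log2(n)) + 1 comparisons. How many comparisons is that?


Halving sequence: 4811853 -> 2405926 -> 1202963 -> 601481 -> 300740 -> 150370 -> 75185 -> 37592 -> 18796 -> 9398 -> 4699 -> 2349 -> 1174 -> 587 -> 293 -> 146 -> 73 -> 36 -> 18 -> 9 -> 4 -> 2 -> 1
Number of halvings = 22
Max comparisons = 22 + 1 = 23


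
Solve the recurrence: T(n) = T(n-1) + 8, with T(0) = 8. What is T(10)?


Unrolling the recurrence:
T(10) = T(9) + 8
       = T(8) + 8 + 8
       = T(7) + 8*3
       ...
       = T(0) + 8*10
       = 8 + 80 = 88


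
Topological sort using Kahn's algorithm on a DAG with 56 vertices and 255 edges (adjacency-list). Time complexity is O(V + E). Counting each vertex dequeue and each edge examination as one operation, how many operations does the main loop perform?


Kahn's algorithm:
  1. Compute in-degrees: O(V + E)
  2. Process queue: each vertex dequeued once (O(V))
     each edge examined once (O(E))
Total = V + E = 56 + 255 = 311


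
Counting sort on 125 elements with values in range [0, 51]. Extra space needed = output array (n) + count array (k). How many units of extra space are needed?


Output array size: 125 (to store sorted result)
Count array size: 52 (one slot per possible value, range 0 to 51)
Total extra space = 125 + 52 = 177


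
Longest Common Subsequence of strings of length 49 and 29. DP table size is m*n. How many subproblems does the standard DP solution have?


DP table indexed by positions in both strings.
First string: 49 positions
Second string: 29 positions
Total = 49 * 29 = 1421


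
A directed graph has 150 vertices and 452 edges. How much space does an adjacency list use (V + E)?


Adjacency list: one list head per vertex + one entry per edge
Vertex heads: 150
Edge entries: 452
Total = 150 + 452 = 602


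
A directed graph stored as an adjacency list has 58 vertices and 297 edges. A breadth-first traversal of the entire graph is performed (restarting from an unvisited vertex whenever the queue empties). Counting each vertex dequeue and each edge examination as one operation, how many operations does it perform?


A full BFS traversal dequeues each vertex once and examines each edge once.
Vertex visits: 58
Edge visits: 297
V + E = 58 + 297 = 355


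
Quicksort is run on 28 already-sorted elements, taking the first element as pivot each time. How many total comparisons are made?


Sum of comparisons per partition:
27 + 26 + ... + 1 + 0
= 28 * (28 - 1) / 2
= 28 * 27 / 2
= 378


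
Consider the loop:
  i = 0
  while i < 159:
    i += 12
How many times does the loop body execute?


Starting at i = 0, each iteration adds 12.
Iterations until i >= 159:
  Iteration 1: i = 0 -> i = 12
  Iteration 2: i = 12 -> i = 24
  Iteration 3: i = 24 -> i = 36
  Iteration 4: i = 36 -> i = 48
  Iteration 5: i = 48 -> i = 60
  Iteration 6: i = 60 -> i = 72
  Iteration 7: i = 72 -> i = 84
  Iteration 8: i = 84 -> i = 96
  ... continuing ...
Total iterations = ceil(159/12) = 14


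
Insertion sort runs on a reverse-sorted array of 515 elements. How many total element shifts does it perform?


Sum of shifts = 1 + 2 + 3 + ... + 514
= 515 * 514 / 2
= 264710 / 2
= 132355


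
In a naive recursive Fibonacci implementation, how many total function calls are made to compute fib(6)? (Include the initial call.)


Let C(m) = total calls to evaluate fib(m). Then C(0)=C(1)=1, and
C(m) = 1 + C(m-1) + C(m-2) for m >= 2.
Build the table (each entry = 1 + previous two):
  C(0) = 1
  C(1) = 1
  C(2) = 1 + 1 + 1 = 3
  C(3) = 1 + 3 + 1 = 5
  C(4) = 1 + 5 + 3 = 9
  C(5) = 1 + 9 + 5 = 15
  C(6) = 1 + 15 + 9 = 25
Total calls for fib(6) = 25


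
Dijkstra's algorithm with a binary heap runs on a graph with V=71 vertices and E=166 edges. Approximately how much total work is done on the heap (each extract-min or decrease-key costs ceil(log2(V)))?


Dijkstra with a binary heap: each vertex is extracted once, each edge may relax once.
Each heap operation costs O(log V).
V + E = 71 + 166 = 237
ceil(log2(71)) = 7 (since 2^6 = 64 < 71 <= 128 = 2^7)
Total heap work = (V+E) * ceil(log2(V)) = 237 * 7 = 1659


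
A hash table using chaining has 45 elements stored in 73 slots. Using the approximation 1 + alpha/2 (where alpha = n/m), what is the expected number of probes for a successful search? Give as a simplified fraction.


Load factor alpha = n/m = 45/73
Expected probes = 1 + alpha/2 = 1 + 45/(2*73)
= 1 + 45/146
= 146/146 + 45/146
= 191/146


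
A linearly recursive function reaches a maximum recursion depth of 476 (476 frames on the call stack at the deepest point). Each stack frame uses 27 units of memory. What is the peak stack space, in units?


Maximum recursion depth = 476 frames
Memory per frame = 27 units
Total stack space = depth * frame_size
= 476 * 27 = 12852


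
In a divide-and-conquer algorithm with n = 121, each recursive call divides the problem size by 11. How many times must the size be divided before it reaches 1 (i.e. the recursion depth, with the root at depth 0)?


Number of divisions = log_11(121)
Sizes: 121 -> 11 -> 1 (2 divisions)
Recursion depth = 2


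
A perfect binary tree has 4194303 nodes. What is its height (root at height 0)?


For a perfect binary tree of height h: n = 2^(h+1) - 1, so h = log2(n+1) - 1.
  n + 1 = 4194304 = 2^22
  log2(4194304) = 22
  height = 22 - 1 = 21


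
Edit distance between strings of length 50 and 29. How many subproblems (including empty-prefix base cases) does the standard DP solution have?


The table includes base cases (empty prefixes).
Rows: (m+1) = 51
Columns: (n+1) = 30
Total = 51 * 30 = 1530


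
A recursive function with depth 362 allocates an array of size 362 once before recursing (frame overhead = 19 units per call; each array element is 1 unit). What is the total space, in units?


Array allocation: 362 units (allocated once)
Stack frames: 362 deep * 19 per frame = 6878 units
Total = 362 + 6878 = 7240


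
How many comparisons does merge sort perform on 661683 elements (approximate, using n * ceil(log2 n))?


Recursion depth: ceil(log2(661683)) = 20
Each recursion level merges n = 661683 elements
Total = 661683 * 20 = 13233660


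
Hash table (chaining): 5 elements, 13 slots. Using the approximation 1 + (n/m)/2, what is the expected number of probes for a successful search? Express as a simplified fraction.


Computing expected probes:
alpha = 5/13
= 1 + alpha/2
= 1 + 5/(2*13)
= (2*13 + 5) / (2*13)
= 31/26


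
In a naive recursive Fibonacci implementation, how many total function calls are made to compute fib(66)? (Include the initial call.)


Let C(m) = total calls to evaluate fib(m). Then C(0)=C(1)=1, and
C(m) = 1 + C(m-1) + C(m-2) for m >= 2.
Build the table (each entry = 1 + previous two):
  C(0) = 1
  C(1) = 1
  C(2) = 1 + 1 + 1 = 3
  C(3) = 1 + 3 + 1 = 5
  C(4) = 1 + 5 + 3 = 9
  C(5) = 1 + 9 + 5 = 15
  C(6) = 1 + 15 + 9 = 25
  C(7) = 1 + 25 + 15 = 41
  C(8) = 1 + 41 + 25 = 67
  C(9) = 1 + 67 + 41 = 109
  C(10) = 1 + 109 + 67 = 177
  C(11) = 1 + 177 + 109 = 287
  C(12) = 1 + 287 + 177 = 465
  C(13) = 1 + 465 + 287 = 753
  C(14) = 1 + 753 + 465 = 1219
  C(15) = 1 + 1219 + 753 = 1973
  C(16) = 1 + 1973 + 1219 = 3193
  C(17) = 1 + 3193 + 1973 = 5167
  C(18) = 1 + 5167 + 3193 = 8361
  C(19) = 1 + 8361 + 5167 = 13529
  C(20) = 1 + 13529 + 8361 = 21891
  C(21) = 1 + 21891 + 13529 = 35421
  C(22) = 1 + 35421 + 21891 = 57313
  C(23) = 1 + 57313 + 35421 = 92735
  C(24) = 1 + 92735 + 57313 = 150049
  C(25) = 1 + 150049 + 92735 = 242785
  C(26) = 1 + 242785 + 150049 = 392835
  C(27) = 1 + 392835 + 242785 = 635621
  C(28) = 1 + 635621 + 392835 = 1028457
  C(29) = 1 + 1028457 + 635621 = 1664079
  C(30) = 1 + 1664079 + 1028457 = 2692537
  C(31) = 1 + 2692537 + 1664079 = 4356617
  C(32) = 1 + 4356617 + 2692537 = 7049155
  C(33) = 1 + 7049155 + 4356617 = 11405773
  C(34) = 1 + 11405773 + 7049155 = 18454929
  C(35) = 1 + 18454929 + 11405773 = 29860703
  C(36) = 1 + 29860703 + 18454929 = 48315633
  C(37) = 1 + 48315633 + 29860703 = 78176337
  C(38) = 1 + 78176337 + 48315633 = 126491971
  C(39) = 1 + 126491971 + 78176337 = 204668309
  C(40) = 1 + 204668309 + 126491971 = 331160281
  C(41) = 1 + 331160281 + 204668309 = 535828591
  C(42) = 1 + 535828591 + 331160281 = 866988873
  C(43) = 1 + 866988873 + 535828591 = 1402817465
  C(44) = 1 + 1402817465 + 866988873 = 2269806339
  C(45) = 1 + 2269806339 + 1402817465 = 3672623805
  C(46) = 1 + 3672623805 + 2269806339 = 5942430145
  C(47) = 1 + 5942430145 + 3672623805 = 9615053951
  C(48) = 1 + 9615053951 + 5942430145 = 15557484097
  C(49) = 1 + 15557484097 + 9615053951 = 25172538049
  C(50) = 1 + 25172538049 + 15557484097 = 40730022147
  C(51) = 1 + 40730022147 + 25172538049 = 65902560197
  C(52) = 1 + 65902560197 + 40730022147 = 106632582345
  C(53) = 1 + 106632582345 + 65902560197 = 172535142543
  C(54) = 1 + 172535142543 + 106632582345 = 279167724889
  C(55) = 1 + 279167724889 + 172535142543 = 451702867433
  C(56) = 1 + 451702867433 + 279167724889 = 730870592323
  C(57) = 1 + 730870592323 + 451702867433 = 1182573459757
  C(58) = 1 + 1182573459757 + 730870592323 = 1913444052081
  C(59) = 1 + 1913444052081 + 1182573459757 = 3096017511839
  C(60) = 1 + 3096017511839 + 1913444052081 = 5009461563921
  C(61) = 1 + 5009461563921 + 3096017511839 = 8105479075761
  C(62) = 1 + 8105479075761 + 5009461563921 = 13114940639683
  C(63) = 1 + 13114940639683 + 8105479075761 = 21220419715445
  C(64) = 1 + 21220419715445 + 13114940639683 = 34335360355129
  C(65) = 1 + 34335360355129 + 21220419715445 = 55555780070575
  C(66) = 1 + 55555780070575 + 34335360355129 = 89891140425705
Total calls for fib(66) = 89891140425705


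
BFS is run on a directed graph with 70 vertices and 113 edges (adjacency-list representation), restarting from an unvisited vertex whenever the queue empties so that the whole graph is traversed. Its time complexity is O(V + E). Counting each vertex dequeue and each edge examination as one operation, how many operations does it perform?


A full BFS traversal dequeues each vertex exactly once and examines each directed edge exactly once.
V = 70 (vertex processing cost)
E = 113 (edge examination cost)
Total operations proportional to V + E = 70 + 113 = 183


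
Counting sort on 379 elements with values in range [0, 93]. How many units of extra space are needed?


Output array size: 379 (to store sorted result)
Count array size: 94 (one slot per possible value, range 0 to 93)
Total extra space = 379 + 94 = 473


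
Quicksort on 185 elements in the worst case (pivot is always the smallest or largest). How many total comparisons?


In the worst case, each partition step picks the worst pivot:
  Partition 1: 184 comparisons (n-1 elements to compare)
  Partition 2: 183 comparisons
  Partition 3: 182 comparisons
  Partition 4: 181 comparisons
  Partition 5: 180 comparisons
  ...
  Last partition: 0 comparisons
Total = (n-1) + (n-2) + ... + 1 + 0 = n*(n-1)/2
= 185*184/2 = 17020


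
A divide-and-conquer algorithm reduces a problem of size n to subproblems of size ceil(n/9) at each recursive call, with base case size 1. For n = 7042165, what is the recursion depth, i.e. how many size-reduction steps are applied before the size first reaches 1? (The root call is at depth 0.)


Each step divides the size by 9 (rounding up); after k steps the size is ceil(n/9^k), which equals 1 exactly when 9^k >= n.
So the depth is the smallest k with 9^k >= 7042165, i.e. ceil(log_9(7042165)).
9^7 = 4782969 < 7042165 <= 43046721 = 9^8
Recursion depth = 8


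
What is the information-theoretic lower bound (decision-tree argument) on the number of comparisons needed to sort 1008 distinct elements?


A binary decision tree of height h has at most 2^h leaves and needs at least n! of them, so h >= ceil(log2(n!)).
1008! is far too large to multiply out, so use Stirling's series:
  ln(n!) ~ n ln n - n + (1/2) ln(2 pi n) + 1/(12n)  (error below 1/(360 n^3), negligible here)
  ln(1008) = 6.9157234
  n ln n = 1008 * 6.9157234 = 6971.0492
  (1/2) ln(2 pi * 1008) = (1/2) ln(6333.4508) = 4.3768
  1/(12*1008) = 0.0001
  ln(1008!) ~ 6971.0492 - 1008 + 4.3768 + 0.0001 = 5967.4261
Convert to base 2: log2(1008!) = 5967.4261 / ln 2 = 5967.4261 / 0.69314718 = 8609.1760
ceil(8609.1760) = 8610


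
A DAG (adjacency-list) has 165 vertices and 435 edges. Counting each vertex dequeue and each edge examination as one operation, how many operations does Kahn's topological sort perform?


V = 165 (vertex processing)
E = 435 (edge processing)
V + E = 165 + 435 = 600


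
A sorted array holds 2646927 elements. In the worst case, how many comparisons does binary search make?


Halving sequence: 2646927 -> 1323463 -> 661731 -> 330865 -> 165432 -> 82716 -> 41358 -> 20679 -> 10339 -> 5169 -> 2584 -> 1292 -> 646 -> 323 -> 161 -> 80 -> 40 -> 20 -> 10 -> 5 -> 2 -> 1
Number of halvings = 21
Max comparisons = 21 + 1 = 22


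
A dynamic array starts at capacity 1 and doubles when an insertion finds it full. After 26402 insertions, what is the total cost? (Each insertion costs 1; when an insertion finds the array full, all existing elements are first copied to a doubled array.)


Insertion cost: 26402 (one per element)
Resizes occur just before inserting elements 2, 3, 5, 9, ...
Elements copied at each resize: 1 + 2 + 4 + 8 + 16 + 32 + 64 + 128 + 256 + 512 + 1024 + 2048 + 4096 + 8192 + 16384
Sum of copies = 32767 (geometric series: 2^k - 1)
Total = 26402 + 32767 = 59169


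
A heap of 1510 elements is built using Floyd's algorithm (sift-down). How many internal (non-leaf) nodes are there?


Leaf nodes occupy roughly half the array.
Sift-down is called for each internal node, starting from the last one.
Internal nodes = floor(n/2) = floor(1510/2) = 755


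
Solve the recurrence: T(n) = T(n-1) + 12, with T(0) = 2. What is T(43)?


Unrolling the recurrence:
T(43) = T(42) + 12
       = T(41) + 12 + 12
       = T(40) + 12*3
       ...
       = T(0) + 12*43
       = 2 + 516 = 518


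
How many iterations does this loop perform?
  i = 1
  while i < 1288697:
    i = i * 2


The loop variable doubles each iteration:
i = 1 -> 2 -> 4 -> 8 -> 16 -> 32 -> 64 -> 128 -> 256 -> 512 -> 1024 -> 2048 -> 4096 -> 8192 -> 16384 -> 32768 -> 65536 -> 131072 -> 262144 -> 524288 -> 1048576 -> 2097152 (stop, 2097152 >= 1288697)
Number of doublings = ceil(log2(1288697)) = 21


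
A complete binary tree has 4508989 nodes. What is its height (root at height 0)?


In a complete binary tree, level k holds nodes 2^k .. 2^(k+1)-1 (1-indexed).
Height = floor(log2(n)) = floor(log2(4508989)) = 22
Check: 2^22 = 4194304 <= 4508989 < 8388608 = 2^23


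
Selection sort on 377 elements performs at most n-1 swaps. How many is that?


Each of the 376 passes places one element in its final position.
Pass 1: swap minimum into position 0
Pass 2: swap minimum of remaining into position 1
...
Pass 376: last two elements, one swap
Maximum swaps = 377 - 1 = 376


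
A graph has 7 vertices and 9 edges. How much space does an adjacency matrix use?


Adjacency matrix: V x V grid of entries
Space = V^2 = 7^2 = 7 * 7 = 49


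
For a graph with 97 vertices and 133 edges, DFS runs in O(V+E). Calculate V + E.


A full DFS traversal visits each vertex once and examines each edge once.
V = 97
E = 133
Sum = 97 + 133 = 230


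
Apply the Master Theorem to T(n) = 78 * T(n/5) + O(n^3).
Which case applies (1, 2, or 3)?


The Master Theorem: T(n) = a*T(n/b) + O(n^c)
  a = 78, b = 5, c = 3
log_b(a) = log_5(78) ~ 2.707
Compare b^c with a: 5^3 = 125 > 78, so c > log_b(a).
Since c > log_b(a), Case 3 applies.
T(n) = O(n^3)
Master Theorem case = 3


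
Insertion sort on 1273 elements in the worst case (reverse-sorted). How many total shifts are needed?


In the worst case (reverse-sorted), each element shifts past all previous:
  Element 1: 1 shifts
  Element 2: 2 shifts
  Element 3: 3 shifts
  Element 4: 4 shifts
  Element 5: 5 shifts
  ...
  Element 1272: 1272 shifts
Total = 1 + 2 + ... + 1272
= 1273*(1273-1)/2 = 809628


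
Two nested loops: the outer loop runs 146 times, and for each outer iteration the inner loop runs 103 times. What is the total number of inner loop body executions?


Outer loop: 146 iterations
Inner loop: 103 iterations per outer iteration
Total = 146 * 103 = 15038


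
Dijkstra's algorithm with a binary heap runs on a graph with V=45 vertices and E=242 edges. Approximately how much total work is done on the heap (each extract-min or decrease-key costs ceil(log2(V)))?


Dijkstra with a binary heap: each vertex is extracted once, each edge may relax once.
Each heap operation costs O(log V).
V + E = 45 + 242 = 287
ceil(log2(45)) = 6 (since 2^5 = 32 < 45 <= 64 = 2^6)
Total heap work = (V+E) * ceil(log2(V)) = 287 * 6 = 1722


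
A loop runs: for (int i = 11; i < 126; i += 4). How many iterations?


Loop starts at i = 11, increments by 4, stops when i >= 126.
Number of iterations = ceil((126 - 11) / 4)
= ceil(115 / 4)
= 29


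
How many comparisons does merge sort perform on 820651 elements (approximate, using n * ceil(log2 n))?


Recursion depth: ceil(log2(820651)) = 20
Each recursion level merges n = 820651 elements
Total = 820651 * 20 = 16413020


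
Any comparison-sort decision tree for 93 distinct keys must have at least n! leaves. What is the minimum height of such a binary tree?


A binary decision tree of height h has at most 2^h leaves and needs at least n! of them, so h >= ceil(log2(n!)).
93! is far too large to multiply out, so use Stirling's series:
  ln(n!) ~ n ln n - n + (1/2) ln(2 pi n) + 1/(12n)  (error below 1/(360 n^3), negligible here)
  ln(93) = 4.5325995
  n ln n = 93 * 4.5325995 = 421.5318
  (1/2) ln(2 pi * 93) = (1/2) ln(584.3362) = 3.1852
  1/(12*93) = 0.0009
  ln(93!) ~ 421.5318 - 93 + 3.1852 + 0.0009 = 331.7179
Convert to base 2: log2(93!) = 331.7179 / ln 2 = 331.7179 / 0.69314718 = 478.5678
ceil(478.5678) = 479
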